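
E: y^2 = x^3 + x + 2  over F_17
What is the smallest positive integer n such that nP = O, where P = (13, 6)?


Compute successive multiples of P until we hit O:
  1P = (13, 6)
  2P = (0, 6)
  3P = (4, 11)
  4P = (15, 14)
  5P = (5, 9)
  6P = (1, 15)
  7P = (11, 1)
  8P = (12, 5)
  ... (continuing to 24P)
  24P = O

ord(P) = 24


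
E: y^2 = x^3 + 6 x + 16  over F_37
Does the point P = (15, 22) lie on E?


Check whether y^2 = x^3 + 6 x + 16 (mod 37) for (x, y) = (15, 22).
LHS: y^2 = 22^2 mod 37 = 3
RHS: x^3 + 6 x + 16 = 15^3 + 6*15 + 16 mod 37 = 3
LHS = RHS

Yes, on the curve


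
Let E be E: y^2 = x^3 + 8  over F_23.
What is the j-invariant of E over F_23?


Delta = -16(4 a^3 + 27 b^2) mod 23 = 21
-1728 * (4 a)^3 = -1728 * (4*0)^3 mod 23 = 0
j = 0 * 21^(-1) mod 23 = 0

j = 0 (mod 23)


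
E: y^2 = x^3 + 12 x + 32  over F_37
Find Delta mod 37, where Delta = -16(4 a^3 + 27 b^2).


4 a^3 + 27 b^2 = 4*12^3 + 27*32^2 = 6912 + 27648 = 34560
Delta = -16 * (34560) = -552960
Delta mod 37 = 5

Delta = 5 (mod 37)


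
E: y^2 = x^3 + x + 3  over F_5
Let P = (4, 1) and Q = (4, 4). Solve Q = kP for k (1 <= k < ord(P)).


Enumerate multiples of P until we hit Q = (4, 4):
  1P = (4, 1)
  2P = (1, 0)
  3P = (4, 4)
Match found at i = 3.

k = 3


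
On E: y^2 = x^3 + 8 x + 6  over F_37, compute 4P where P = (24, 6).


k = 4 = 100_2 (binary, LSB first: 001)
Double-and-add from P = (24, 6):
  bit 0 = 0: acc unchanged = O
  bit 1 = 0: acc unchanged = O
  bit 2 = 1: acc = O + (33, 13) = (33, 13)

4P = (33, 13)


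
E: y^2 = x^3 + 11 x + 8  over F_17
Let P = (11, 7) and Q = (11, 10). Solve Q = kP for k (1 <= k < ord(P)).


Enumerate multiples of P until we hit Q = (11, 10):
  1P = (11, 7)
  2P = (12, 10)
  3P = (3, 0)
  4P = (12, 7)
  5P = (11, 10)
Match found at i = 5.

k = 5


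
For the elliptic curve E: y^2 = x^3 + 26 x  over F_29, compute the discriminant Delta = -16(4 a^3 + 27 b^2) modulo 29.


4 a^3 + 27 b^2 = 4*26^3 + 27*0^2 = 70304 + 0 = 70304
Delta = -16 * (70304) = -1124864
Delta mod 29 = 17

Delta = 17 (mod 29)


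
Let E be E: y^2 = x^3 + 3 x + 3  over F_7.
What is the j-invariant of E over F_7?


Delta = -16(4 a^3 + 27 b^2) mod 7 = 5
-1728 * (4 a)^3 = -1728 * (4*3)^3 mod 7 = 6
j = 6 * 5^(-1) mod 7 = 4

j = 4 (mod 7)


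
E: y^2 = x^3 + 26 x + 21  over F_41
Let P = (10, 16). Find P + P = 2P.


Doubling: s = (3 x1^2 + a) / (2 y1)
s = (3*10^2 + 26) / (2*16) mod 41 = 23
x3 = s^2 - 2 x1 mod 41 = 23^2 - 2*10 = 17
y3 = s (x1 - x3) - y1 mod 41 = 23 * (10 - 17) - 16 = 28

2P = (17, 28)


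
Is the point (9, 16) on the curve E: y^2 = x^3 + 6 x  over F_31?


Check whether y^2 = x^3 + 6 x + 0 (mod 31) for (x, y) = (9, 16).
LHS: y^2 = 16^2 mod 31 = 8
RHS: x^3 + 6 x + 0 = 9^3 + 6*9 + 0 mod 31 = 8
LHS = RHS

Yes, on the curve


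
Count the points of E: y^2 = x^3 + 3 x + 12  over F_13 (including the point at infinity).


For each x in F_13, count y with y^2 = x^3 + 3 x + 12 mod 13:
  x = 0: RHS = 12, y in [5, 8]  -> 2 point(s)
  x = 1: RHS = 3, y in [4, 9]  -> 2 point(s)
  x = 2: RHS = 0, y in [0]  -> 1 point(s)
  x = 3: RHS = 9, y in [3, 10]  -> 2 point(s)
  x = 4: RHS = 10, y in [6, 7]  -> 2 point(s)
  x = 5: RHS = 9, y in [3, 10]  -> 2 point(s)
  x = 6: RHS = 12, y in [5, 8]  -> 2 point(s)
  x = 7: RHS = 12, y in [5, 8]  -> 2 point(s)
  x = 9: RHS = 1, y in [1, 12]  -> 2 point(s)
Affine points: 17. Add the point at infinity: total = 18.

#E(F_13) = 18


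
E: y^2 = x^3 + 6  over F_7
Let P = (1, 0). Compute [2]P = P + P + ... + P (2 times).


k = 2 = 10_2 (binary, LSB first: 01)
Double-and-add from P = (1, 0):
  bit 0 = 0: acc unchanged = O
  bit 1 = 1: acc = O + O = O

2P = O


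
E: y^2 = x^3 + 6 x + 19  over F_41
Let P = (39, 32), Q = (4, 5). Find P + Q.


P != Q, so use the chord formula.
s = (y2 - y1) / (x2 - x1) = (14) / (6) mod 41 = 16
x3 = s^2 - x1 - x2 mod 41 = 16^2 - 39 - 4 = 8
y3 = s (x1 - x3) - y1 mod 41 = 16 * (39 - 8) - 32 = 13

P + Q = (8, 13)


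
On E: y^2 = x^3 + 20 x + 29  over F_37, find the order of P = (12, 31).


Compute successive multiples of P until we hit O:
  1P = (12, 31)
  2P = (34, 33)
  3P = (17, 19)
  4P = (33, 12)
  5P = (32, 10)
  6P = (4, 5)
  7P = (20, 17)
  8P = (15, 2)
  ... (continuing to 31P)
  31P = O

ord(P) = 31


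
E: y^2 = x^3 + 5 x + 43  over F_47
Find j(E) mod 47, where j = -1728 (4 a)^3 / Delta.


Delta = -16(4 a^3 + 27 b^2) mod 47 = 34
-1728 * (4 a)^3 = -1728 * (4*5)^3 mod 47 = 16
j = 16 * 34^(-1) mod 47 = 6

j = 6 (mod 47)


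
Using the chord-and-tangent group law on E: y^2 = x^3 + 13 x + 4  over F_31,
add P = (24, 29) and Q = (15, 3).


P != Q, so use the chord formula.
s = (y2 - y1) / (x2 - x1) = (5) / (22) mod 31 = 27
x3 = s^2 - x1 - x2 mod 31 = 27^2 - 24 - 15 = 8
y3 = s (x1 - x3) - y1 mod 31 = 27 * (24 - 8) - 29 = 0

P + Q = (8, 0)


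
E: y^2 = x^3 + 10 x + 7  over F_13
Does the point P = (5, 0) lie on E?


Check whether y^2 = x^3 + 10 x + 7 (mod 13) for (x, y) = (5, 0).
LHS: y^2 = 0^2 mod 13 = 0
RHS: x^3 + 10 x + 7 = 5^3 + 10*5 + 7 mod 13 = 0
LHS = RHS

Yes, on the curve


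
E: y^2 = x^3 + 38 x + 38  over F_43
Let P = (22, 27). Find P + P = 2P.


Doubling: s = (3 x1^2 + a) / (2 y1)
s = (3*22^2 + 38) / (2*27) mod 43 = 26
x3 = s^2 - 2 x1 mod 43 = 26^2 - 2*22 = 30
y3 = s (x1 - x3) - y1 mod 43 = 26 * (22 - 30) - 27 = 23

2P = (30, 23)


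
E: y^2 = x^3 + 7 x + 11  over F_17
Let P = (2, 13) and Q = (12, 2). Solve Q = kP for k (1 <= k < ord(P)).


Enumerate multiples of P until we hit Q = (12, 2):
  1P = (2, 13)
  2P = (12, 15)
  3P = (1, 11)
  4P = (1, 6)
  5P = (12, 2)
Match found at i = 5.

k = 5


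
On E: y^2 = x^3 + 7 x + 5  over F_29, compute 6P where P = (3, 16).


k = 6 = 110_2 (binary, LSB first: 011)
Double-and-add from P = (3, 16):
  bit 0 = 0: acc unchanged = O
  bit 1 = 1: acc = O + (0, 18) = (0, 18)
  bit 2 = 1: acc = (0, 18) + (1, 10) = (5, 22)

6P = (5, 22)


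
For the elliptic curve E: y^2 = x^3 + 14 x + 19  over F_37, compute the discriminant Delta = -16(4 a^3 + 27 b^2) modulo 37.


4 a^3 + 27 b^2 = 4*14^3 + 27*19^2 = 10976 + 9747 = 20723
Delta = -16 * (20723) = -331568
Delta mod 37 = 26

Delta = 26 (mod 37)


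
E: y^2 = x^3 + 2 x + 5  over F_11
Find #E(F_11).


For each x in F_11, count y with y^2 = x^3 + 2 x + 5 mod 11:
  x = 0: RHS = 5, y in [4, 7]  -> 2 point(s)
  x = 3: RHS = 5, y in [4, 7]  -> 2 point(s)
  x = 4: RHS = 0, y in [0]  -> 1 point(s)
  x = 8: RHS = 5, y in [4, 7]  -> 2 point(s)
  x = 9: RHS = 4, y in [2, 9]  -> 2 point(s)
Affine points: 9. Add the point at infinity: total = 10.

#E(F_11) = 10


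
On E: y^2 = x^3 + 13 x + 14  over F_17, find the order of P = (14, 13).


Compute successive multiples of P until we hit O:
  1P = (14, 13)
  2P = (14, 4)
  3P = O

ord(P) = 3


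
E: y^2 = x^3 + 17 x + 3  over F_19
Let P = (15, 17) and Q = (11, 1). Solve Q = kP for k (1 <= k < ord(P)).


Enumerate multiples of P until we hit Q = (11, 1):
  1P = (15, 17)
  2P = (12, 15)
  3P = (3, 10)
  4P = (2, 8)
  5P = (9, 12)
  6P = (11, 18)
  7P = (18, 17)
  8P = (5, 2)
  9P = (6, 6)
  10P = (7, 16)
  11P = (8, 10)
  12P = (16, 1)
  13P = (16, 18)
  14P = (8, 9)
  15P = (7, 3)
  16P = (6, 13)
  17P = (5, 17)
  18P = (18, 2)
  19P = (11, 1)
Match found at i = 19.

k = 19


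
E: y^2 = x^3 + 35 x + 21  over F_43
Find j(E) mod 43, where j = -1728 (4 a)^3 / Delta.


Delta = -16(4 a^3 + 27 b^2) mod 43 = 23
-1728 * (4 a)^3 = -1728 * (4*35)^3 mod 43 = 16
j = 16 * 23^(-1) mod 43 = 25

j = 25 (mod 43)


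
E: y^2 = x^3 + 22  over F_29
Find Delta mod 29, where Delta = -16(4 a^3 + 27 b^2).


4 a^3 + 27 b^2 = 4*0^3 + 27*22^2 = 0 + 13068 = 13068
Delta = -16 * (13068) = -209088
Delta mod 29 = 2

Delta = 2 (mod 29)


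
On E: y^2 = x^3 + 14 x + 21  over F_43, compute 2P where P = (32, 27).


Doubling: s = (3 x1^2 + a) / (2 y1)
s = (3*32^2 + 14) / (2*27) mod 43 = 3
x3 = s^2 - 2 x1 mod 43 = 3^2 - 2*32 = 31
y3 = s (x1 - x3) - y1 mod 43 = 3 * (32 - 31) - 27 = 19

2P = (31, 19)


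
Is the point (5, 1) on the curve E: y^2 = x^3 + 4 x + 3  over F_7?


Check whether y^2 = x^3 + 4 x + 3 (mod 7) for (x, y) = (5, 1).
LHS: y^2 = 1^2 mod 7 = 1
RHS: x^3 + 4 x + 3 = 5^3 + 4*5 + 3 mod 7 = 1
LHS = RHS

Yes, on the curve


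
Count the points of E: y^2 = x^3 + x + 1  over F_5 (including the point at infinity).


For each x in F_5, count y with y^2 = x^3 + 1 x + 1 mod 5:
  x = 0: RHS = 1, y in [1, 4]  -> 2 point(s)
  x = 2: RHS = 1, y in [1, 4]  -> 2 point(s)
  x = 3: RHS = 1, y in [1, 4]  -> 2 point(s)
  x = 4: RHS = 4, y in [2, 3]  -> 2 point(s)
Affine points: 8. Add the point at infinity: total = 9.

#E(F_5) = 9


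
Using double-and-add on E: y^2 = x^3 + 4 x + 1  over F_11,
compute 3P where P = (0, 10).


k = 3 = 11_2 (binary, LSB first: 11)
Double-and-add from P = (0, 10):
  bit 0 = 1: acc = O + (0, 10) = (0, 10)
  bit 1 = 1: acc = (0, 10) + (4, 9) = (5, 5)

3P = (5, 5)


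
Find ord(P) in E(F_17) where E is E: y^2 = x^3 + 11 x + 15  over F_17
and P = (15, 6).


Compute successive multiples of P until we hit O:
  1P = (15, 6)
  2P = (0, 10)
  3P = (6, 12)
  4P = (4, 15)
  5P = (13, 14)
  6P = (5, 5)
  7P = (5, 12)
  8P = (13, 3)
  ... (continuing to 13P)
  13P = O

ord(P) = 13


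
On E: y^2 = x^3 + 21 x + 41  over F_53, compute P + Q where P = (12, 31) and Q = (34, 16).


P != Q, so use the chord formula.
s = (y2 - y1) / (x2 - x1) = (38) / (22) mod 53 = 21
x3 = s^2 - x1 - x2 mod 53 = 21^2 - 12 - 34 = 24
y3 = s (x1 - x3) - y1 mod 53 = 21 * (12 - 24) - 31 = 35

P + Q = (24, 35)


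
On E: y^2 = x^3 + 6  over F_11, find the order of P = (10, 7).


Compute successive multiples of P until we hit O:
  1P = (10, 7)
  2P = (3, 0)
  3P = (10, 4)
  4P = O

ord(P) = 4


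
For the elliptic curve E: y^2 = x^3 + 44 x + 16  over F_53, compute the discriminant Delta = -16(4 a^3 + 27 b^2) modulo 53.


4 a^3 + 27 b^2 = 4*44^3 + 27*16^2 = 340736 + 6912 = 347648
Delta = -16 * (347648) = -5562368
Delta mod 53 = 35

Delta = 35 (mod 53)


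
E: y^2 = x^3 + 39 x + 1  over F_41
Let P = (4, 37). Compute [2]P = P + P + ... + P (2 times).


k = 2 = 10_2 (binary, LSB first: 01)
Double-and-add from P = (4, 37):
  bit 0 = 0: acc unchanged = O
  bit 1 = 1: acc = O + (2, 13) = (2, 13)

2P = (2, 13)


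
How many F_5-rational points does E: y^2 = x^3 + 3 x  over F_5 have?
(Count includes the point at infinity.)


For each x in F_5, count y with y^2 = x^3 + 3 x + 0 mod 5:
  x = 0: RHS = 0, y in [0]  -> 1 point(s)
  x = 1: RHS = 4, y in [2, 3]  -> 2 point(s)
  x = 2: RHS = 4, y in [2, 3]  -> 2 point(s)
  x = 3: RHS = 1, y in [1, 4]  -> 2 point(s)
  x = 4: RHS = 1, y in [1, 4]  -> 2 point(s)
Affine points: 9. Add the point at infinity: total = 10.

#E(F_5) = 10


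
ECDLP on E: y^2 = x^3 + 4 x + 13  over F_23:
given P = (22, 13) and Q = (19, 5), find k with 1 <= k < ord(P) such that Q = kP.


Enumerate multiples of P until we hit Q = (19, 5):
  1P = (22, 13)
  2P = (10, 15)
  3P = (7, 19)
  4P = (19, 18)
  5P = (18, 11)
  6P = (12, 15)
  7P = (1, 15)
  8P = (1, 8)
  9P = (12, 8)
  10P = (18, 12)
  11P = (19, 5)
Match found at i = 11.

k = 11


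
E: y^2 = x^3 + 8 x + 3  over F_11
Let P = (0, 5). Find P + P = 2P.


Doubling: s = (3 x1^2 + a) / (2 y1)
s = (3*0^2 + 8) / (2*5) mod 11 = 3
x3 = s^2 - 2 x1 mod 11 = 3^2 - 2*0 = 9
y3 = s (x1 - x3) - y1 mod 11 = 3 * (0 - 9) - 5 = 1

2P = (9, 1)


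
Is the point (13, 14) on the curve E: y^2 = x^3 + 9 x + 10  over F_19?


Check whether y^2 = x^3 + 9 x + 10 (mod 19) for (x, y) = (13, 14).
LHS: y^2 = 14^2 mod 19 = 6
RHS: x^3 + 9 x + 10 = 13^3 + 9*13 + 10 mod 19 = 6
LHS = RHS

Yes, on the curve


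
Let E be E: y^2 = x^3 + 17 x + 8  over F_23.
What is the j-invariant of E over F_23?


Delta = -16(4 a^3 + 27 b^2) mod 23 = 22
-1728 * (4 a)^3 = -1728 * (4*17)^3 mod 23 = 3
j = 3 * 22^(-1) mod 23 = 20

j = 20 (mod 23)


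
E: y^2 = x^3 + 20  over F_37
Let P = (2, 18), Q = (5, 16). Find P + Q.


P != Q, so use the chord formula.
s = (y2 - y1) / (x2 - x1) = (35) / (3) mod 37 = 24
x3 = s^2 - x1 - x2 mod 37 = 24^2 - 2 - 5 = 14
y3 = s (x1 - x3) - y1 mod 37 = 24 * (2 - 14) - 18 = 27

P + Q = (14, 27)


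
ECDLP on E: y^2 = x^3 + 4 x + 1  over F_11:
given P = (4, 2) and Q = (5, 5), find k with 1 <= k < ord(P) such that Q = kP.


Enumerate multiples of P until we hit Q = (5, 5):
  1P = (4, 2)
  2P = (7, 3)
  3P = (5, 5)
Match found at i = 3.

k = 3


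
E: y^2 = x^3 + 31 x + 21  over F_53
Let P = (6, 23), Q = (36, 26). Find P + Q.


P != Q, so use the chord formula.
s = (y2 - y1) / (x2 - x1) = (3) / (30) mod 53 = 16
x3 = s^2 - x1 - x2 mod 53 = 16^2 - 6 - 36 = 2
y3 = s (x1 - x3) - y1 mod 53 = 16 * (6 - 2) - 23 = 41

P + Q = (2, 41)


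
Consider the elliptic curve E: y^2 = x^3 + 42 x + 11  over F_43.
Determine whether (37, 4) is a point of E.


Check whether y^2 = x^3 + 42 x + 11 (mod 43) for (x, y) = (37, 4).
LHS: y^2 = 4^2 mod 43 = 16
RHS: x^3 + 42 x + 11 = 37^3 + 42*37 + 11 mod 43 = 16
LHS = RHS

Yes, on the curve


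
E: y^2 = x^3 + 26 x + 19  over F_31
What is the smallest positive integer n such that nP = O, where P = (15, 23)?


Compute successive multiples of P until we hit O:
  1P = (15, 23)
  2P = (19, 5)
  3P = (25, 22)
  4P = (0, 22)
  5P = (20, 18)
  6P = (28, 21)
  7P = (6, 9)
  8P = (4, 1)
  ... (continuing to 22P)
  22P = O

ord(P) = 22


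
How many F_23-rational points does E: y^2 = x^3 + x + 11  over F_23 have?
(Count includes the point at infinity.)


For each x in F_23, count y with y^2 = x^3 + 1 x + 11 mod 23:
  x = 1: RHS = 13, y in [6, 17]  -> 2 point(s)
  x = 3: RHS = 18, y in [8, 15]  -> 2 point(s)
  x = 5: RHS = 3, y in [7, 16]  -> 2 point(s)
  x = 6: RHS = 3, y in [7, 16]  -> 2 point(s)
  x = 7: RHS = 16, y in [4, 19]  -> 2 point(s)
  x = 8: RHS = 2, y in [5, 18]  -> 2 point(s)
  x = 9: RHS = 13, y in [6, 17]  -> 2 point(s)
  x = 10: RHS = 9, y in [3, 20]  -> 2 point(s)
  x = 12: RHS = 3, y in [7, 16]  -> 2 point(s)
  x = 13: RHS = 13, y in [6, 17]  -> 2 point(s)
  x = 14: RHS = 9, y in [3, 20]  -> 2 point(s)
  x = 16: RHS = 6, y in [11, 12]  -> 2 point(s)
  x = 19: RHS = 12, y in [9, 14]  -> 2 point(s)
  x = 20: RHS = 4, y in [2, 21]  -> 2 point(s)
  x = 21: RHS = 1, y in [1, 22]  -> 2 point(s)
  x = 22: RHS = 9, y in [3, 20]  -> 2 point(s)
Affine points: 32. Add the point at infinity: total = 33.

#E(F_23) = 33


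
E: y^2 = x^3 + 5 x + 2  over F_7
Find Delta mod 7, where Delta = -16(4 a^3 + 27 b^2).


4 a^3 + 27 b^2 = 4*5^3 + 27*2^2 = 500 + 108 = 608
Delta = -16 * (608) = -9728
Delta mod 7 = 2

Delta = 2 (mod 7)


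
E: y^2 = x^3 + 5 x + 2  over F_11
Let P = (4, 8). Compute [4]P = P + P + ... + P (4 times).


k = 4 = 100_2 (binary, LSB first: 001)
Double-and-add from P = (4, 8):
  bit 0 = 0: acc unchanged = O
  bit 1 = 0: acc unchanged = O
  bit 2 = 1: acc = O + (4, 3) = (4, 3)

4P = (4, 3)


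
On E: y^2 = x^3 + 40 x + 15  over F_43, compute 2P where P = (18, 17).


Doubling: s = (3 x1^2 + a) / (2 y1)
s = (3*18^2 + 40) / (2*17) mod 43 = 7
x3 = s^2 - 2 x1 mod 43 = 7^2 - 2*18 = 13
y3 = s (x1 - x3) - y1 mod 43 = 7 * (18 - 13) - 17 = 18

2P = (13, 18)


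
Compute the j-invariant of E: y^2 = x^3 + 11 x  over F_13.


Delta = -16(4 a^3 + 27 b^2) mod 13 = 5
-1728 * (4 a)^3 = -1728 * (4*11)^3 mod 13 = 8
j = 8 * 5^(-1) mod 13 = 12

j = 12 (mod 13)


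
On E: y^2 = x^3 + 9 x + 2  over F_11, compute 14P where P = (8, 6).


k = 14 = 1110_2 (binary, LSB first: 0111)
Double-and-add from P = (8, 6):
  bit 0 = 0: acc unchanged = O
  bit 1 = 1: acc = O + (4, 6) = (4, 6)
  bit 2 = 1: acc = (4, 6) + (7, 10) = (3, 10)
  bit 3 = 1: acc = (3, 10) + (9, 3) = (8, 5)

14P = (8, 5)


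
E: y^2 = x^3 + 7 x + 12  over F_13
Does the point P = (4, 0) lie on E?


Check whether y^2 = x^3 + 7 x + 12 (mod 13) for (x, y) = (4, 0).
LHS: y^2 = 0^2 mod 13 = 0
RHS: x^3 + 7 x + 12 = 4^3 + 7*4 + 12 mod 13 = 0
LHS = RHS

Yes, on the curve


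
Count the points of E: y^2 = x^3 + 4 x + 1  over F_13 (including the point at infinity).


For each x in F_13, count y with y^2 = x^3 + 4 x + 1 mod 13:
  x = 0: RHS = 1, y in [1, 12]  -> 2 point(s)
  x = 2: RHS = 4, y in [2, 11]  -> 2 point(s)
  x = 3: RHS = 1, y in [1, 12]  -> 2 point(s)
  x = 4: RHS = 3, y in [4, 9]  -> 2 point(s)
  x = 5: RHS = 3, y in [4, 9]  -> 2 point(s)
  x = 8: RHS = 12, y in [5, 8]  -> 2 point(s)
  x = 9: RHS = 12, y in [5, 8]  -> 2 point(s)
  x = 10: RHS = 1, y in [1, 12]  -> 2 point(s)
  x = 12: RHS = 9, y in [3, 10]  -> 2 point(s)
Affine points: 18. Add the point at infinity: total = 19.

#E(F_13) = 19


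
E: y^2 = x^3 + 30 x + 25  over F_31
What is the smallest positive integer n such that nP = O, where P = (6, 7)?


Compute successive multiples of P until we hit O:
  1P = (6, 7)
  2P = (20, 10)
  3P = (9, 30)
  4P = (30, 26)
  5P = (3, 7)
  6P = (22, 24)
  7P = (12, 6)
  8P = (7, 19)
  ... (continuing to 17P)
  17P = O

ord(P) = 17


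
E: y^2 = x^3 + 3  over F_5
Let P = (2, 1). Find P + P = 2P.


Doubling: s = (3 x1^2 + a) / (2 y1)
s = (3*2^2 + 0) / (2*1) mod 5 = 1
x3 = s^2 - 2 x1 mod 5 = 1^2 - 2*2 = 2
y3 = s (x1 - x3) - y1 mod 5 = 1 * (2 - 2) - 1 = 4

2P = (2, 4)


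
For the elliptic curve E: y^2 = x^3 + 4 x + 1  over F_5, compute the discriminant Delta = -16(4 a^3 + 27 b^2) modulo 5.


4 a^3 + 27 b^2 = 4*4^3 + 27*1^2 = 256 + 27 = 283
Delta = -16 * (283) = -4528
Delta mod 5 = 2

Delta = 2 (mod 5)


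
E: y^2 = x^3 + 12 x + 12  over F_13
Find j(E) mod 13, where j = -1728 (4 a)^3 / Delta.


Delta = -16(4 a^3 + 27 b^2) mod 13 = 9
-1728 * (4 a)^3 = -1728 * (4*12)^3 mod 13 = 1
j = 1 * 9^(-1) mod 13 = 3

j = 3 (mod 13)


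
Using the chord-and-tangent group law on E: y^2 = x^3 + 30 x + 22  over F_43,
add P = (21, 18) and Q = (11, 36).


P != Q, so use the chord formula.
s = (y2 - y1) / (x2 - x1) = (18) / (33) mod 43 = 24
x3 = s^2 - x1 - x2 mod 43 = 24^2 - 21 - 11 = 28
y3 = s (x1 - x3) - y1 mod 43 = 24 * (21 - 28) - 18 = 29

P + Q = (28, 29)


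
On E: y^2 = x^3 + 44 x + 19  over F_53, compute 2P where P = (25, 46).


Doubling: s = (3 x1^2 + a) / (2 y1)
s = (3*25^2 + 44) / (2*46) mod 53 = 3
x3 = s^2 - 2 x1 mod 53 = 3^2 - 2*25 = 12
y3 = s (x1 - x3) - y1 mod 53 = 3 * (25 - 12) - 46 = 46

2P = (12, 46)


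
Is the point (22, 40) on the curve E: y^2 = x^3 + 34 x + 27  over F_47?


Check whether y^2 = x^3 + 34 x + 27 (mod 47) for (x, y) = (22, 40).
LHS: y^2 = 40^2 mod 47 = 2
RHS: x^3 + 34 x + 27 = 22^3 + 34*22 + 27 mod 47 = 2
LHS = RHS

Yes, on the curve


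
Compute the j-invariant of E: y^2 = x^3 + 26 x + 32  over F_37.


Delta = -16(4 a^3 + 27 b^2) mod 37 = 14
-1728 * (4 a)^3 = -1728 * (4*26)^3 mod 37 = 1
j = 1 * 14^(-1) mod 37 = 8

j = 8 (mod 37)


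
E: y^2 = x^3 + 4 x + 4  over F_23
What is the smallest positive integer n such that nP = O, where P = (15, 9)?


Compute successive multiples of P until we hit O:
  1P = (15, 9)
  2P = (19, 19)
  3P = (1, 3)
  4P = (10, 3)
  5P = (16, 22)
  6P = (0, 2)
  7P = (12, 20)
  8P = (12, 3)
  ... (continuing to 15P)
  15P = O

ord(P) = 15


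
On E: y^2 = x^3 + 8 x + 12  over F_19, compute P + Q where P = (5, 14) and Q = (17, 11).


P != Q, so use the chord formula.
s = (y2 - y1) / (x2 - x1) = (16) / (12) mod 19 = 14
x3 = s^2 - x1 - x2 mod 19 = 14^2 - 5 - 17 = 3
y3 = s (x1 - x3) - y1 mod 19 = 14 * (5 - 3) - 14 = 14

P + Q = (3, 14)


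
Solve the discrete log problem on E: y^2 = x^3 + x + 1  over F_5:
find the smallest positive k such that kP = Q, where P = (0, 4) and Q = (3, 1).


Enumerate multiples of P until we hit Q = (3, 1):
  1P = (0, 4)
  2P = (4, 3)
  3P = (2, 4)
  4P = (3, 1)
Match found at i = 4.

k = 4


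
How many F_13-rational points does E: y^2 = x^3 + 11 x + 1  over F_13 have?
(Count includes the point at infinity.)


For each x in F_13, count y with y^2 = x^3 + 11 x + 1 mod 13:
  x = 0: RHS = 1, y in [1, 12]  -> 2 point(s)
  x = 1: RHS = 0, y in [0]  -> 1 point(s)
  x = 3: RHS = 9, y in [3, 10]  -> 2 point(s)
  x = 5: RHS = 12, y in [5, 8]  -> 2 point(s)
  x = 6: RHS = 10, y in [6, 7]  -> 2 point(s)
  x = 8: RHS = 3, y in [4, 9]  -> 2 point(s)
  x = 9: RHS = 10, y in [6, 7]  -> 2 point(s)
  x = 11: RHS = 10, y in [6, 7]  -> 2 point(s)
Affine points: 15. Add the point at infinity: total = 16.

#E(F_13) = 16


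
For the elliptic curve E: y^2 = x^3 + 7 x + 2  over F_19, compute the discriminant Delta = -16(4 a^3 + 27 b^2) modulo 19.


4 a^3 + 27 b^2 = 4*7^3 + 27*2^2 = 1372 + 108 = 1480
Delta = -16 * (1480) = -23680
Delta mod 19 = 13

Delta = 13 (mod 19)


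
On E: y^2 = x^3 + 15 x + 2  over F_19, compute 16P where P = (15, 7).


k = 16 = 10000_2 (binary, LSB first: 00001)
Double-and-add from P = (15, 7):
  bit 0 = 0: acc unchanged = O
  bit 1 = 0: acc unchanged = O
  bit 2 = 0: acc unchanged = O
  bit 3 = 0: acc unchanged = O
  bit 4 = 1: acc = O + (11, 4) = (11, 4)

16P = (11, 4)


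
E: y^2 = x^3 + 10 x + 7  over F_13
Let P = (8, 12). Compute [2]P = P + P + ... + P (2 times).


k = 2 = 10_2 (binary, LSB first: 01)
Double-and-add from P = (8, 12):
  bit 0 = 0: acc unchanged = O
  bit 1 = 1: acc = O + (6, 7) = (6, 7)

2P = (6, 7)


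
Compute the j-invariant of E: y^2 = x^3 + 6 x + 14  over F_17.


Delta = -16(4 a^3 + 27 b^2) mod 17 = 2
-1728 * (4 a)^3 = -1728 * (4*6)^3 mod 17 = 1
j = 1 * 2^(-1) mod 17 = 9

j = 9 (mod 17)


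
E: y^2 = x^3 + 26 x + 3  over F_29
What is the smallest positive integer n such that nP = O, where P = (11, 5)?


Compute successive multiples of P until we hit O:
  1P = (11, 5)
  2P = (27, 28)
  3P = (7, 8)
  4P = (17, 14)
  5P = (25, 3)
  6P = (9, 3)
  7P = (10, 25)
  8P = (2, 18)
  ... (continuing to 28P)
  28P = O

ord(P) = 28


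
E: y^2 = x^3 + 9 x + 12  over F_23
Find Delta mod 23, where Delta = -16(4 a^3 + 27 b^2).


4 a^3 + 27 b^2 = 4*9^3 + 27*12^2 = 2916 + 3888 = 6804
Delta = -16 * (6804) = -108864
Delta mod 23 = 18

Delta = 18 (mod 23)


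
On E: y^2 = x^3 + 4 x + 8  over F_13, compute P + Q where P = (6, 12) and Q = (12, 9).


P != Q, so use the chord formula.
s = (y2 - y1) / (x2 - x1) = (10) / (6) mod 13 = 6
x3 = s^2 - x1 - x2 mod 13 = 6^2 - 6 - 12 = 5
y3 = s (x1 - x3) - y1 mod 13 = 6 * (6 - 5) - 12 = 7

P + Q = (5, 7)


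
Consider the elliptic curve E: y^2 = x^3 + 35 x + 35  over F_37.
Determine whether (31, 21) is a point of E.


Check whether y^2 = x^3 + 35 x + 35 (mod 37) for (x, y) = (31, 21).
LHS: y^2 = 21^2 mod 37 = 34
RHS: x^3 + 35 x + 35 = 31^3 + 35*31 + 35 mod 37 = 16
LHS != RHS

No, not on the curve


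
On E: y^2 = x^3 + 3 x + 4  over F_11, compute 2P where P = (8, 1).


Doubling: s = (3 x1^2 + a) / (2 y1)
s = (3*8^2 + 3) / (2*1) mod 11 = 4
x3 = s^2 - 2 x1 mod 11 = 4^2 - 2*8 = 0
y3 = s (x1 - x3) - y1 mod 11 = 4 * (8 - 0) - 1 = 9

2P = (0, 9)


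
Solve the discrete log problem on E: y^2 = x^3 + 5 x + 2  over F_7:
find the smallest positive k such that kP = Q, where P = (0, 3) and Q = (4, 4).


Enumerate multiples of P until we hit Q = (4, 4):
  1P = (0, 3)
  2P = (4, 3)
  3P = (3, 4)
  4P = (1, 6)
  5P = (1, 1)
  6P = (3, 3)
  7P = (4, 4)
Match found at i = 7.

k = 7


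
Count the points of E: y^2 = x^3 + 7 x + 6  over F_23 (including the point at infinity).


For each x in F_23, count y with y^2 = x^3 + 7 x + 6 mod 23:
  x = 0: RHS = 6, y in [11, 12]  -> 2 point(s)
  x = 3: RHS = 8, y in [10, 13]  -> 2 point(s)
  x = 4: RHS = 6, y in [11, 12]  -> 2 point(s)
  x = 9: RHS = 16, y in [4, 19]  -> 2 point(s)
  x = 10: RHS = 18, y in [8, 15]  -> 2 point(s)
  x = 12: RHS = 1, y in [1, 22]  -> 2 point(s)
  x = 15: RHS = 13, y in [6, 17]  -> 2 point(s)
  x = 17: RHS = 1, y in [1, 22]  -> 2 point(s)
  x = 19: RHS = 6, y in [11, 12]  -> 2 point(s)
  x = 20: RHS = 4, y in [2, 21]  -> 2 point(s)
Affine points: 20. Add the point at infinity: total = 21.

#E(F_23) = 21


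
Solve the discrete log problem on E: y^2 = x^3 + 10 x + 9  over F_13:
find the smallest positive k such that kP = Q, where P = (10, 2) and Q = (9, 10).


Enumerate multiples of P until we hit Q = (9, 10):
  1P = (10, 2)
  2P = (3, 1)
  3P = (4, 10)
  4P = (8, 4)
  5P = (9, 10)
Match found at i = 5.

k = 5


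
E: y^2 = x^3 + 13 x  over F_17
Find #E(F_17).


For each x in F_17, count y with y^2 = x^3 + 13 x + 0 mod 17:
  x = 0: RHS = 0, y in [0]  -> 1 point(s)
  x = 2: RHS = 0, y in [0]  -> 1 point(s)
  x = 3: RHS = 15, y in [7, 10]  -> 2 point(s)
  x = 7: RHS = 9, y in [3, 14]  -> 2 point(s)
  x = 8: RHS = 4, y in [2, 15]  -> 2 point(s)
  x = 9: RHS = 13, y in [8, 9]  -> 2 point(s)
  x = 10: RHS = 8, y in [5, 12]  -> 2 point(s)
  x = 14: RHS = 2, y in [6, 11]  -> 2 point(s)
  x = 15: RHS = 0, y in [0]  -> 1 point(s)
Affine points: 15. Add the point at infinity: total = 16.

#E(F_17) = 16


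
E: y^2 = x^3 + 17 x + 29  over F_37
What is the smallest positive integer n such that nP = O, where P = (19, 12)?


Compute successive multiples of P until we hit O:
  1P = (19, 12)
  2P = (2, 21)
  3P = (15, 12)
  4P = (3, 25)
  5P = (8, 23)
  6P = (11, 17)
  7P = (23, 9)
  8P = (21, 8)
  ... (continuing to 23P)
  23P = O

ord(P) = 23


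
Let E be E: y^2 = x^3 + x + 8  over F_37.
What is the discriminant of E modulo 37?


4 a^3 + 27 b^2 = 4*1^3 + 27*8^2 = 4 + 1728 = 1732
Delta = -16 * (1732) = -27712
Delta mod 37 = 1

Delta = 1 (mod 37)


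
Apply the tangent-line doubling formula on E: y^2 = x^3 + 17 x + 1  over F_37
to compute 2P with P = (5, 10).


Doubling: s = (3 x1^2 + a) / (2 y1)
s = (3*5^2 + 17) / (2*10) mod 37 = 12
x3 = s^2 - 2 x1 mod 37 = 12^2 - 2*5 = 23
y3 = s (x1 - x3) - y1 mod 37 = 12 * (5 - 23) - 10 = 33

2P = (23, 33)


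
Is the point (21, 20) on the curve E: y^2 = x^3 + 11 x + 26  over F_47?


Check whether y^2 = x^3 + 11 x + 26 (mod 47) for (x, y) = (21, 20).
LHS: y^2 = 20^2 mod 47 = 24
RHS: x^3 + 11 x + 26 = 21^3 + 11*21 + 26 mod 47 = 24
LHS = RHS

Yes, on the curve


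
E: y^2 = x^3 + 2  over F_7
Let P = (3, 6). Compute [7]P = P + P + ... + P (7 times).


k = 7 = 111_2 (binary, LSB first: 111)
Double-and-add from P = (3, 6):
  bit 0 = 1: acc = O + (3, 6) = (3, 6)
  bit 1 = 1: acc = (3, 6) + (3, 1) = O
  bit 2 = 1: acc = O + (3, 6) = (3, 6)

7P = (3, 6)


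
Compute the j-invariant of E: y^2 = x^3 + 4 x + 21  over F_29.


Delta = -16(4 a^3 + 27 b^2) mod 29 = 11
-1728 * (4 a)^3 = -1728 * (4*4)^3 mod 29 = 26
j = 26 * 11^(-1) mod 29 = 5

j = 5 (mod 29)


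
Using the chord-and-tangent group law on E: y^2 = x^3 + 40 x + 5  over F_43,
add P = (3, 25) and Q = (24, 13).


P != Q, so use the chord formula.
s = (y2 - y1) / (x2 - x1) = (31) / (21) mod 43 = 24
x3 = s^2 - x1 - x2 mod 43 = 24^2 - 3 - 24 = 33
y3 = s (x1 - x3) - y1 mod 43 = 24 * (3 - 33) - 25 = 29

P + Q = (33, 29)


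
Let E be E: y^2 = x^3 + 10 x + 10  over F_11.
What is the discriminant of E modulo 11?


4 a^3 + 27 b^2 = 4*10^3 + 27*10^2 = 4000 + 2700 = 6700
Delta = -16 * (6700) = -107200
Delta mod 11 = 6

Delta = 6 (mod 11)


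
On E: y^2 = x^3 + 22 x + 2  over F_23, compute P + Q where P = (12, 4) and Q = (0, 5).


P != Q, so use the chord formula.
s = (y2 - y1) / (x2 - x1) = (1) / (11) mod 23 = 21
x3 = s^2 - x1 - x2 mod 23 = 21^2 - 12 - 0 = 15
y3 = s (x1 - x3) - y1 mod 23 = 21 * (12 - 15) - 4 = 2

P + Q = (15, 2)


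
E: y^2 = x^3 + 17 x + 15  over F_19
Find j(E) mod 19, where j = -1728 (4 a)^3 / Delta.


Delta = -16(4 a^3 + 27 b^2) mod 19 = 3
-1728 * (4 a)^3 = -1728 * (4*17)^3 mod 19 = 1
j = 1 * 3^(-1) mod 19 = 13

j = 13 (mod 19)


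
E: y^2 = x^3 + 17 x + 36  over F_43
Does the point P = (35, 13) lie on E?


Check whether y^2 = x^3 + 17 x + 36 (mod 43) for (x, y) = (35, 13).
LHS: y^2 = 13^2 mod 43 = 40
RHS: x^3 + 17 x + 36 = 35^3 + 17*35 + 36 mod 43 = 33
LHS != RHS

No, not on the curve


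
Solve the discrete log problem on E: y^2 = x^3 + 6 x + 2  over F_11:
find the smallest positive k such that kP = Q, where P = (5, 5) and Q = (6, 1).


Enumerate multiples of P until we hit Q = (6, 1):
  1P = (5, 5)
  2P = (6, 10)
  3P = (3, 5)
  4P = (3, 6)
  5P = (6, 1)
Match found at i = 5.

k = 5


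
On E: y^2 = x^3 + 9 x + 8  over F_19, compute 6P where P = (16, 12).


k = 6 = 110_2 (binary, LSB first: 011)
Double-and-add from P = (16, 12):
  bit 0 = 0: acc unchanged = O
  bit 1 = 1: acc = O + (13, 2) = (13, 2)
  bit 2 = 1: acc = (13, 2) + (9, 1) = (3, 10)

6P = (3, 10)


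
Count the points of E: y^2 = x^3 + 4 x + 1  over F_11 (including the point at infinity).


For each x in F_11, count y with y^2 = x^3 + 4 x + 1 mod 11:
  x = 0: RHS = 1, y in [1, 10]  -> 2 point(s)
  x = 4: RHS = 4, y in [2, 9]  -> 2 point(s)
  x = 5: RHS = 3, y in [5, 6]  -> 2 point(s)
  x = 7: RHS = 9, y in [3, 8]  -> 2 point(s)
Affine points: 8. Add the point at infinity: total = 9.

#E(F_11) = 9


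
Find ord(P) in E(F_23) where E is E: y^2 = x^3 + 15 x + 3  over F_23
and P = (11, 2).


Compute successive multiples of P until we hit O:
  1P = (11, 2)
  2P = (13, 16)
  3P = (2, 15)
  4P = (3, 12)
  5P = (12, 5)
  6P = (9, 4)
  7P = (4, 14)
  8P = (10, 16)
  ... (continuing to 22P)
  22P = O

ord(P) = 22


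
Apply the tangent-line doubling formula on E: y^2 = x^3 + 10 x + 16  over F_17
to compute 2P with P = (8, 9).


Doubling: s = (3 x1^2 + a) / (2 y1)
s = (3*8^2 + 10) / (2*9) mod 17 = 15
x3 = s^2 - 2 x1 mod 17 = 15^2 - 2*8 = 5
y3 = s (x1 - x3) - y1 mod 17 = 15 * (8 - 5) - 9 = 2

2P = (5, 2)


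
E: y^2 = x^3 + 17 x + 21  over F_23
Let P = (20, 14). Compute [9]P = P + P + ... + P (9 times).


k = 9 = 1001_2 (binary, LSB first: 1001)
Double-and-add from P = (20, 14):
  bit 0 = 1: acc = O + (20, 14) = (20, 14)
  bit 1 = 0: acc unchanged = (20, 14)
  bit 2 = 0: acc unchanged = (20, 14)
  bit 3 = 1: acc = (20, 14) + (9, 12) = (10, 15)

9P = (10, 15)


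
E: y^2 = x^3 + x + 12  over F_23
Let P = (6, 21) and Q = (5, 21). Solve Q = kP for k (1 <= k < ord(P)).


Enumerate multiples of P until we hit Q = (5, 21):
  1P = (6, 21)
  2P = (19, 17)
  3P = (0, 9)
  4P = (21, 18)
  5P = (8, 7)
  6P = (12, 21)
  7P = (5, 2)
  8P = (5, 21)
Match found at i = 8.

k = 8


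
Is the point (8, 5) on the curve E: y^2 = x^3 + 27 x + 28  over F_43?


Check whether y^2 = x^3 + 27 x + 28 (mod 43) for (x, y) = (8, 5).
LHS: y^2 = 5^2 mod 43 = 25
RHS: x^3 + 27 x + 28 = 8^3 + 27*8 + 28 mod 43 = 25
LHS = RHS

Yes, on the curve


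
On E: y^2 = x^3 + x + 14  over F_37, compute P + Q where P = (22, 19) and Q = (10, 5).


P != Q, so use the chord formula.
s = (y2 - y1) / (x2 - x1) = (23) / (25) mod 37 = 32
x3 = s^2 - x1 - x2 mod 37 = 32^2 - 22 - 10 = 30
y3 = s (x1 - x3) - y1 mod 37 = 32 * (22 - 30) - 19 = 21

P + Q = (30, 21)


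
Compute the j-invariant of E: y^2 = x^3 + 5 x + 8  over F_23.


Delta = -16(4 a^3 + 27 b^2) mod 23 = 2
-1728 * (4 a)^3 = -1728 * (4*5)^3 mod 23 = 12
j = 12 * 2^(-1) mod 23 = 6

j = 6 (mod 23)


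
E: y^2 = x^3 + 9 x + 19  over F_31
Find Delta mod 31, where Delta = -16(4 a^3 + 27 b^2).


4 a^3 + 27 b^2 = 4*9^3 + 27*19^2 = 2916 + 9747 = 12663
Delta = -16 * (12663) = -202608
Delta mod 31 = 8

Delta = 8 (mod 31)


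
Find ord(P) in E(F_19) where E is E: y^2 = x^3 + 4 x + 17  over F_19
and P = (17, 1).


Compute successive multiples of P until we hit O:
  1P = (17, 1)
  2P = (11, 9)
  3P = (16, 4)
  4P = (14, 9)
  5P = (12, 11)
  6P = (13, 10)
  7P = (0, 13)
  8P = (0, 6)
  ... (continuing to 15P)
  15P = O

ord(P) = 15


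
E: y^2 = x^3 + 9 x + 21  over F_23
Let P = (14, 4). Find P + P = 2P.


Doubling: s = (3 x1^2 + a) / (2 y1)
s = (3*14^2 + 9) / (2*4) mod 23 = 20
x3 = s^2 - 2 x1 mod 23 = 20^2 - 2*14 = 4
y3 = s (x1 - x3) - y1 mod 23 = 20 * (14 - 4) - 4 = 12

2P = (4, 12)


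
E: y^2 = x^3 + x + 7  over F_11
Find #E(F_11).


For each x in F_11, count y with y^2 = x^3 + 1 x + 7 mod 11:
  x = 1: RHS = 9, y in [3, 8]  -> 2 point(s)
  x = 3: RHS = 4, y in [2, 9]  -> 2 point(s)
  x = 4: RHS = 9, y in [3, 8]  -> 2 point(s)
  x = 5: RHS = 5, y in [4, 7]  -> 2 point(s)
  x = 6: RHS = 9, y in [3, 8]  -> 2 point(s)
  x = 7: RHS = 5, y in [4, 7]  -> 2 point(s)
  x = 10: RHS = 5, y in [4, 7]  -> 2 point(s)
Affine points: 14. Add the point at infinity: total = 15.

#E(F_11) = 15


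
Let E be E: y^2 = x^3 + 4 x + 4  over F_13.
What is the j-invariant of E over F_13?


Delta = -16(4 a^3 + 27 b^2) mod 13 = 3
-1728 * (4 a)^3 = -1728 * (4*4)^3 mod 13 = 1
j = 1 * 3^(-1) mod 13 = 9

j = 9 (mod 13)


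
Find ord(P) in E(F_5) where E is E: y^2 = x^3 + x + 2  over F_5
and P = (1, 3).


Compute successive multiples of P until we hit O:
  1P = (1, 3)
  2P = (4, 0)
  3P = (1, 2)
  4P = O

ord(P) = 4


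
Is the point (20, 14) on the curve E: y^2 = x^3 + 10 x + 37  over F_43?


Check whether y^2 = x^3 + 10 x + 37 (mod 43) for (x, y) = (20, 14).
LHS: y^2 = 14^2 mod 43 = 24
RHS: x^3 + 10 x + 37 = 20^3 + 10*20 + 37 mod 43 = 24
LHS = RHS

Yes, on the curve


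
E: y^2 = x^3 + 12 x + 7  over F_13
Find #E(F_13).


For each x in F_13, count y with y^2 = x^3 + 12 x + 7 mod 13:
  x = 2: RHS = 0, y in [0]  -> 1 point(s)
  x = 5: RHS = 10, y in [6, 7]  -> 2 point(s)
  x = 6: RHS = 9, y in [3, 10]  -> 2 point(s)
  x = 8: RHS = 4, y in [2, 11]  -> 2 point(s)
  x = 9: RHS = 12, y in [5, 8]  -> 2 point(s)
  x = 10: RHS = 9, y in [3, 10]  -> 2 point(s)
  x = 11: RHS = 1, y in [1, 12]  -> 2 point(s)
Affine points: 13. Add the point at infinity: total = 14.

#E(F_13) = 14


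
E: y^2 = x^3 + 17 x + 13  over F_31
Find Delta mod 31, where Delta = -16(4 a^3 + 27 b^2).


4 a^3 + 27 b^2 = 4*17^3 + 27*13^2 = 19652 + 4563 = 24215
Delta = -16 * (24215) = -387440
Delta mod 31 = 29

Delta = 29 (mod 31)


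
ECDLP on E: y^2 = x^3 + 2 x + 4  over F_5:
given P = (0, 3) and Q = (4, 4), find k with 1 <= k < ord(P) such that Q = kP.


Enumerate multiples of P until we hit Q = (4, 4):
  1P = (0, 3)
  2P = (4, 4)
Match found at i = 2.

k = 2


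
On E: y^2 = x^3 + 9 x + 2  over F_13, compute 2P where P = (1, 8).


k = 2 = 10_2 (binary, LSB first: 01)
Double-and-add from P = (1, 8):
  bit 0 = 0: acc unchanged = O
  bit 1 = 1: acc = O + (1, 5) = (1, 5)

2P = (1, 5)


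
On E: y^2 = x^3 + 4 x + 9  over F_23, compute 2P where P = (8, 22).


Doubling: s = (3 x1^2 + a) / (2 y1)
s = (3*8^2 + 4) / (2*22) mod 23 = 17
x3 = s^2 - 2 x1 mod 23 = 17^2 - 2*8 = 20
y3 = s (x1 - x3) - y1 mod 23 = 17 * (8 - 20) - 22 = 4

2P = (20, 4)


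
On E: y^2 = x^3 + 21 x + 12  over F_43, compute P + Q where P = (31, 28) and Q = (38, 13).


P != Q, so use the chord formula.
s = (y2 - y1) / (x2 - x1) = (28) / (7) mod 43 = 4
x3 = s^2 - x1 - x2 mod 43 = 4^2 - 31 - 38 = 33
y3 = s (x1 - x3) - y1 mod 43 = 4 * (31 - 33) - 28 = 7

P + Q = (33, 7)


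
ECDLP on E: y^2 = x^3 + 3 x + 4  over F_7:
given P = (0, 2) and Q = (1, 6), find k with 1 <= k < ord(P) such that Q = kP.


Enumerate multiples of P until we hit Q = (1, 6):
  1P = (0, 2)
  2P = (1, 6)
Match found at i = 2.

k = 2


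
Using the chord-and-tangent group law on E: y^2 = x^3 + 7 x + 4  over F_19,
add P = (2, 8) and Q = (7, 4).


P != Q, so use the chord formula.
s = (y2 - y1) / (x2 - x1) = (15) / (5) mod 19 = 3
x3 = s^2 - x1 - x2 mod 19 = 3^2 - 2 - 7 = 0
y3 = s (x1 - x3) - y1 mod 19 = 3 * (2 - 0) - 8 = 17

P + Q = (0, 17)


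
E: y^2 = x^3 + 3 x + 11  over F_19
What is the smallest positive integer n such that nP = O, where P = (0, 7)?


Compute successive multiples of P until we hit O:
  1P = (0, 7)
  2P = (11, 11)
  3P = (13, 9)
  4P = (4, 7)
  5P = (15, 12)
  6P = (2, 5)
  7P = (18, 11)
  8P = (17, 4)
  ... (continuing to 25P)
  25P = O

ord(P) = 25


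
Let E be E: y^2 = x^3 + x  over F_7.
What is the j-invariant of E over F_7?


Delta = -16(4 a^3 + 27 b^2) mod 7 = 6
-1728 * (4 a)^3 = -1728 * (4*1)^3 mod 7 = 1
j = 1 * 6^(-1) mod 7 = 6

j = 6 (mod 7)


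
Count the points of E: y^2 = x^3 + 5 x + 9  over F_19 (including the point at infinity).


For each x in F_19, count y with y^2 = x^3 + 5 x + 9 mod 19:
  x = 0: RHS = 9, y in [3, 16]  -> 2 point(s)
  x = 4: RHS = 17, y in [6, 13]  -> 2 point(s)
  x = 5: RHS = 7, y in [8, 11]  -> 2 point(s)
  x = 7: RHS = 7, y in [8, 11]  -> 2 point(s)
  x = 9: RHS = 4, y in [2, 17]  -> 2 point(s)
  x = 12: RHS = 11, y in [7, 12]  -> 2 point(s)
  x = 14: RHS = 11, y in [7, 12]  -> 2 point(s)
  x = 15: RHS = 1, y in [1, 18]  -> 2 point(s)
  x = 16: RHS = 5, y in [9, 10]  -> 2 point(s)
Affine points: 18. Add the point at infinity: total = 19.

#E(F_19) = 19


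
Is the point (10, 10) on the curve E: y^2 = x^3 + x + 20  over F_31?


Check whether y^2 = x^3 + 1 x + 20 (mod 31) for (x, y) = (10, 10).
LHS: y^2 = 10^2 mod 31 = 7
RHS: x^3 + 1 x + 20 = 10^3 + 1*10 + 20 mod 31 = 7
LHS = RHS

Yes, on the curve


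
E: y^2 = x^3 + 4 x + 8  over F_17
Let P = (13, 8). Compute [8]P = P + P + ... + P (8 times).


k = 8 = 1000_2 (binary, LSB first: 0001)
Double-and-add from P = (13, 8):
  bit 0 = 0: acc unchanged = O
  bit 1 = 0: acc unchanged = O
  bit 2 = 0: acc unchanged = O
  bit 3 = 1: acc = O + (13, 9) = (13, 9)

8P = (13, 9)


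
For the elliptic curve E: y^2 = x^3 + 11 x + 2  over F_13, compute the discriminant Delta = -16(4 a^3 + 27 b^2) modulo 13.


4 a^3 + 27 b^2 = 4*11^3 + 27*2^2 = 5324 + 108 = 5432
Delta = -16 * (5432) = -86912
Delta mod 13 = 6

Delta = 6 (mod 13)


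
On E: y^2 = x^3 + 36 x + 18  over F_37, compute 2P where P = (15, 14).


Doubling: s = (3 x1^2 + a) / (2 y1)
s = (3*15^2 + 36) / (2*14) mod 37 = 32
x3 = s^2 - 2 x1 mod 37 = 32^2 - 2*15 = 32
y3 = s (x1 - x3) - y1 mod 37 = 32 * (15 - 32) - 14 = 34

2P = (32, 34)


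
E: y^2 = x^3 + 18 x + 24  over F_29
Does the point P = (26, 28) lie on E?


Check whether y^2 = x^3 + 18 x + 24 (mod 29) for (x, y) = (26, 28).
LHS: y^2 = 28^2 mod 29 = 1
RHS: x^3 + 18 x + 24 = 26^3 + 18*26 + 24 mod 29 = 1
LHS = RHS

Yes, on the curve


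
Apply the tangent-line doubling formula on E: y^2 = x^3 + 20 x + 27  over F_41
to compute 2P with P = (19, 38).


Doubling: s = (3 x1^2 + a) / (2 y1)
s = (3*19^2 + 20) / (2*38) mod 41 = 28
x3 = s^2 - 2 x1 mod 41 = 28^2 - 2*19 = 8
y3 = s (x1 - x3) - y1 mod 41 = 28 * (19 - 8) - 38 = 24

2P = (8, 24)


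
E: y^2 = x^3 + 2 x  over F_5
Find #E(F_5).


For each x in F_5, count y with y^2 = x^3 + 2 x + 0 mod 5:
  x = 0: RHS = 0, y in [0]  -> 1 point(s)
Affine points: 1. Add the point at infinity: total = 2.

#E(F_5) = 2


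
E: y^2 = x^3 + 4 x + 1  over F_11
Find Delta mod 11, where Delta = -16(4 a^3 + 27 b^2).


4 a^3 + 27 b^2 = 4*4^3 + 27*1^2 = 256 + 27 = 283
Delta = -16 * (283) = -4528
Delta mod 11 = 4

Delta = 4 (mod 11)


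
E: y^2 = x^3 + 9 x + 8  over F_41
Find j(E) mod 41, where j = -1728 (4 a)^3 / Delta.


Delta = -16(4 a^3 + 27 b^2) mod 41 = 29
-1728 * (4 a)^3 = -1728 * (4*9)^3 mod 41 = 12
j = 12 * 29^(-1) mod 41 = 40

j = 40 (mod 41)


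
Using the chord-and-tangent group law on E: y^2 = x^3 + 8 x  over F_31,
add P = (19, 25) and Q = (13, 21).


P != Q, so use the chord formula.
s = (y2 - y1) / (x2 - x1) = (27) / (25) mod 31 = 11
x3 = s^2 - x1 - x2 mod 31 = 11^2 - 19 - 13 = 27
y3 = s (x1 - x3) - y1 mod 31 = 11 * (19 - 27) - 25 = 11

P + Q = (27, 11)


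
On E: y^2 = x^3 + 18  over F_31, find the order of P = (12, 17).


Compute successive multiples of P until we hit O:
  1P = (12, 17)
  2P = (4, 19)
  3P = (17, 23)
  4P = (27, 27)
  5P = (20, 19)
  6P = (1, 9)
  7P = (7, 12)
  8P = (13, 13)
  ... (continuing to 39P)
  39P = O

ord(P) = 39


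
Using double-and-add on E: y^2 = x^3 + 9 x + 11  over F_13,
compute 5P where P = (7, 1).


k = 5 = 101_2 (binary, LSB first: 101)
Double-and-add from P = (7, 1):
  bit 0 = 1: acc = O + (7, 1) = (7, 1)
  bit 1 = 0: acc unchanged = (7, 1)
  bit 2 = 1: acc = (7, 1) + (12, 1) = (7, 12)

5P = (7, 12)


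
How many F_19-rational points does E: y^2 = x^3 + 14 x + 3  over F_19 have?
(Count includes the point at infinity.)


For each x in F_19, count y with y^2 = x^3 + 14 x + 3 mod 19:
  x = 2: RHS = 1, y in [1, 18]  -> 2 point(s)
  x = 4: RHS = 9, y in [3, 16]  -> 2 point(s)
  x = 7: RHS = 7, y in [8, 11]  -> 2 point(s)
  x = 8: RHS = 0, y in [0]  -> 1 point(s)
  x = 11: RHS = 6, y in [5, 14]  -> 2 point(s)
  x = 13: RHS = 7, y in [8, 11]  -> 2 point(s)
  x = 14: RHS = 17, y in [6, 13]  -> 2 point(s)
  x = 15: RHS = 16, y in [4, 15]  -> 2 point(s)
  x = 17: RHS = 5, y in [9, 10]  -> 2 point(s)
  x = 18: RHS = 7, y in [8, 11]  -> 2 point(s)
Affine points: 19. Add the point at infinity: total = 20.

#E(F_19) = 20
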